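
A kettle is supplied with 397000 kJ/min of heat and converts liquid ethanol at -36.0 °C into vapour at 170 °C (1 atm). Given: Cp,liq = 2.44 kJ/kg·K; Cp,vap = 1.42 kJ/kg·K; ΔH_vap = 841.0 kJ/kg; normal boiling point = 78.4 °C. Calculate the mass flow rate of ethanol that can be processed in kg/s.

ṁ = 5.29 kg/s

Δh = 2.44×(78.4−-36.0) + 841.0 + 1.42×(170−78.4) = 1250.2 kJ/kg
Q = 397000 kJ/min = 6616.7 kJ/s = 6616.7 kJ/s
ṁ = Q/Δh = 6616.7 / 1250.2 = 5.2925 kg/s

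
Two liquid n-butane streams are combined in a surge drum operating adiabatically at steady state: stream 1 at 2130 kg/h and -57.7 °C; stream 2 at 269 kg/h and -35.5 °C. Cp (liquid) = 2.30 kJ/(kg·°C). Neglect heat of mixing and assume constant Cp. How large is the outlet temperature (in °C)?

Energy balance with Q = 0: Σ ṁᵢCp,ᵢ(T_out − Tᵢ) = 0
Σ ṁᵢCp,ᵢTᵢ = 2130×2.30×-57.7 + 269×2.30×-35.5 = -304640
Σ ṁᵢCp,ᵢ = 2130×2.30 + 269×2.30 = 5517.7
T_out = -304640 / 5517.7 = -55.211 °C

T_out = -55.2 °C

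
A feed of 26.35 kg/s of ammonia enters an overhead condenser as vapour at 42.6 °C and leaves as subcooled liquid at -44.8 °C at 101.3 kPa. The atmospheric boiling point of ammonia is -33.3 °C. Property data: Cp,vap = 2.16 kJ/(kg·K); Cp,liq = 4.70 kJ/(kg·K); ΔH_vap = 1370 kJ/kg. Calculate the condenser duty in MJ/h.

vapour 42.6→-33.3 °C: -163.94 kJ/kg
condensation at -33.3 °C: -1370 kJ/kg
liquid -33.3→-44.8 °C: -54.05 kJ/kg
Δh = -163.94 + -1370 + -54.05 = -1588 kJ/kg
Q = ṁ·Δh = 26.35 kg/s × -1588 kJ/kg = -41844 kJ/s
|Q| = 41844 kW = 150640 MJ/h

Q_c = 151000 MJ/h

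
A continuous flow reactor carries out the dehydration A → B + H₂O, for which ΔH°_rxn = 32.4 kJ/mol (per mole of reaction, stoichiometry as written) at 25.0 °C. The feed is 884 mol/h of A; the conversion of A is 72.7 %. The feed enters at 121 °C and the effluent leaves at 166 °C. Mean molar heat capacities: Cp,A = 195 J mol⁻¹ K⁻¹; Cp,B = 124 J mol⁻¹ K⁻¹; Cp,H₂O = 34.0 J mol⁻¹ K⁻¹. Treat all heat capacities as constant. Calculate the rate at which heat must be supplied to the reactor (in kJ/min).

Extent of reaction ξ = 0.727 × 884 = 642.67 mol/h
Reaction term: ξ·ΔH°_rxn = 642.67 × 32.4 = 20822 kJ/h
Sensible, feed 121→25 °C: -16548 kJ/h
Outlet flows (mol/h): A 241.33, B 642.67, H₂O 642.67
Sensible, products 25→166 °C: 20953 kJ/h
Q = ΔH = 25227 kJ/h = 7.0074 kW
Heat supplied = 420.45 kJ/min

Q_in = 420 kJ/min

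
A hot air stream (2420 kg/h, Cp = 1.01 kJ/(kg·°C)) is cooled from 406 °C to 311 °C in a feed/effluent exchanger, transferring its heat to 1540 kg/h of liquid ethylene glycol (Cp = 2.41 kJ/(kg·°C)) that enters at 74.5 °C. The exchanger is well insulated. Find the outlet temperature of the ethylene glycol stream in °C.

T_c,out = 137 °C

Heat released by hot stream: Q = 2420 × 1.01 × (406 − 311) = 232200 kJ/h
Energy balance on cold side (adiabatic exchanger): Q = ṁ_c·Cp_c·(T_c,out − T_c,in)
T_c,out = 74.5 + 232200/(1540 × 2.41) = 137.06 °C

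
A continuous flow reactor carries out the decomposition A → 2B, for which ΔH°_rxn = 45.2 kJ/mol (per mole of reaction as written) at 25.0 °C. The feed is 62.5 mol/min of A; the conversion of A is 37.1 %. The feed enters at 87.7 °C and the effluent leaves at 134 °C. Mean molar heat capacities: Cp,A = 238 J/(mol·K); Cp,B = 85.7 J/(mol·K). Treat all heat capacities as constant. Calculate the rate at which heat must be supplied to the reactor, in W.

Extent of reaction ξ = 0.371 × 62.5 = 23.188 mol/min
Reaction term: ξ·ΔH°_rxn = 23.188 × 45.2 = 1048.1 kJ/min
Sensible, feed 87.7→25 °C: -932.66 kJ/min
Outlet flows (mol/min): A 39.312, B 46.375
Sensible, products 25→134 °C: 1453 kJ/min
Q = ΔH = 1568.5 kJ/min = 26.141 kW
Heat supplied = 26141 W

Q_in = 26100 W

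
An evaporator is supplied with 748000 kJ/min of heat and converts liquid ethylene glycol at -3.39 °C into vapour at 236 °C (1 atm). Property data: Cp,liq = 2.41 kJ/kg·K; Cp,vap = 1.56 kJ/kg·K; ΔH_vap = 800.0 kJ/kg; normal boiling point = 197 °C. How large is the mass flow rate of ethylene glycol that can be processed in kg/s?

ṁ = 9.28 kg/s

Δh = 2.41×(197−-3.39) + 800.0 + 1.56×(236−197) = 1343.8 kJ/kg
Q = 748000 kJ/min = 12467 kJ/s = 12467 kJ/s
ṁ = Q/Δh = 12467 / 1343.8 = 9.2773 kg/s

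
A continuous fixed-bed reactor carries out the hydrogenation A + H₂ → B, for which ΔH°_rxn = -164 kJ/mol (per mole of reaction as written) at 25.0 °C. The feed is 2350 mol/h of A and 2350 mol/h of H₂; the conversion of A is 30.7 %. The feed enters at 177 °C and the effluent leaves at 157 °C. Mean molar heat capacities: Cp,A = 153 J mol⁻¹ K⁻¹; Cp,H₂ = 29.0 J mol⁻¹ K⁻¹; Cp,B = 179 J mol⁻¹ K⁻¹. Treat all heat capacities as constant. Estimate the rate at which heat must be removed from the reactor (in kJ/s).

Extent of reaction ξ = 0.307 × 2350 = 721.45 mol/h
Reaction term: ξ·ΔH°_rxn = 721.45 × -164 = -118320 kJ/h
Sensible, feed 177→25 °C: -65010 kJ/h
Outlet flows (mol/h): A 1628.6, H₂ 1628.6, B 721.45
Sensible, products 25→157 °C: 56171 kJ/h
Q = ΔH = -127160 kJ/h = -35.322 kW
Heat removed = 35.322 kJ/s

Q_out = 35.3 kJ/s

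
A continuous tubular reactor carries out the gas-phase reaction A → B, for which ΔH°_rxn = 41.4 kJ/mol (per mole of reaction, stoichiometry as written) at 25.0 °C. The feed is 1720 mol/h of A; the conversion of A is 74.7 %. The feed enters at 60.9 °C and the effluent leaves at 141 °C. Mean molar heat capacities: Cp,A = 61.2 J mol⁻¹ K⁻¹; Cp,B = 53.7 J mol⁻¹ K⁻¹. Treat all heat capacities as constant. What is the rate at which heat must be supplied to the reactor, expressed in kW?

Extent of reaction ξ = 0.747 × 1720 = 1284.8 mol/h
Reaction term: ξ·ΔH°_rxn = 1284.8 × 41.4 = 53192 kJ/h
Sensible, feed 60.9→25 °C: -3779 kJ/h
Outlet flows (mol/h): A 435.16, B 1284.8
Sensible, products 25→141 °C: 11093 kJ/h
Q = ΔH = 60506 kJ/h = 16.807 kW
Heat supplied = 16.807 kW

Q_in = 16.8 kW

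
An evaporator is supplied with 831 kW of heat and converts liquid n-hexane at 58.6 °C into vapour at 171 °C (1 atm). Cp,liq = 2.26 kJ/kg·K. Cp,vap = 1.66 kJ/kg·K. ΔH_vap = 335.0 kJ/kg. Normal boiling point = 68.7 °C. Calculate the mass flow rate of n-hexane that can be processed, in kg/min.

Δh = 2.26×(68.7−58.6) + 335.0 + 1.66×(171−68.7) = 527.64 kJ/kg
Q = 831 kW = 831 kJ/s = 49860 kJ/min
ṁ = Q/Δh = 49860 / 527.64 = 94.496 kg/min

ṁ = 94.5 kg/min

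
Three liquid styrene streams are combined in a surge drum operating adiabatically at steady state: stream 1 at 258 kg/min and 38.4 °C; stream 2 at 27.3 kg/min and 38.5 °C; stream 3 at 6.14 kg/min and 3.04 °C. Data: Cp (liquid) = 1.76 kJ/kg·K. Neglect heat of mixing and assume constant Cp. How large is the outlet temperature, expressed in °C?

T_out = 37.7 °C

Adiabatic, steady state ⇒ Σ ṁᵢCp,ᵢ(T_out − Tᵢ) = 0
Σ ṁᵢCp,ᵢTᵢ = 258×1.76×38.4 + 27.3×1.76×38.5 + 6.14×1.76×3.04 = 19319
Σ ṁᵢCp,ᵢ = 258×1.76 + 27.3×1.76 + 6.14×1.76 = 512.93
T_out = 19319 / 512.93 = 37.664 °C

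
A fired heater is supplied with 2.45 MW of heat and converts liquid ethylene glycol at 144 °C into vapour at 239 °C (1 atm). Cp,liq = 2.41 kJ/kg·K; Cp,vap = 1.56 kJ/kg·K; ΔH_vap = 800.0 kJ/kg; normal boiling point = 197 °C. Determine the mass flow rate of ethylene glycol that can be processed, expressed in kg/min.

Δh = 2.41×(197−144) + 800.0 + 1.56×(239−197) = 993.25 kJ/kg
Q = 2.45 MW = 2450 kJ/s = 147000 kJ/min
ṁ = Q/Δh = 147000 / 993.25 = 148 kg/min

ṁ = 148 kg/min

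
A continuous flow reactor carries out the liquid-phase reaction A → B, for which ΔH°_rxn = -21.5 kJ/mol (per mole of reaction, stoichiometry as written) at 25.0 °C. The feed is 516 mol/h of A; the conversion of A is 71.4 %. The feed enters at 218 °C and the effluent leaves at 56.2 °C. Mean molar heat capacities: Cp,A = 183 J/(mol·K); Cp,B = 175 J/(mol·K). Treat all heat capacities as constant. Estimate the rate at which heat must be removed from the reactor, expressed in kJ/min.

Q_out = 388 kJ/min

Extent of reaction ξ = 0.714 × 516 = 368.42 mol/h
Reaction term: ξ·ΔH°_rxn = 368.42 × -21.5 = -7921.1 kJ/h
Sensible, feed 218→25 °C: -18225 kJ/h
Outlet flows (mol/h): A 147.58, B 368.42
Sensible, products 25→56.2 °C: 2854.2 kJ/h
Q = ΔH = -23292 kJ/h = -6.4699 kW
Heat removed = 388.19 kJ/min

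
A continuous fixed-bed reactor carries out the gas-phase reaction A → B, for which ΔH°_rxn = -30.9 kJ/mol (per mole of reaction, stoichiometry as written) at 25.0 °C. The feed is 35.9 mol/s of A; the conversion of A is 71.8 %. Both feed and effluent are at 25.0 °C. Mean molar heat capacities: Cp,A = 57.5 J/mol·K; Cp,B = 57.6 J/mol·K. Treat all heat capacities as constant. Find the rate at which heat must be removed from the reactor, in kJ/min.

Q_out = 47800 kJ/min

Extent of reaction ξ = 0.718 × 35.9 = 25.776 mol/s
Reaction term: ξ·ΔH°_rxn = 25.776 × -30.9 = -796.48 kJ/s
Q = ΔH = -796.48 kJ/s = -796.48 kW
Heat removed = 47789 kJ/min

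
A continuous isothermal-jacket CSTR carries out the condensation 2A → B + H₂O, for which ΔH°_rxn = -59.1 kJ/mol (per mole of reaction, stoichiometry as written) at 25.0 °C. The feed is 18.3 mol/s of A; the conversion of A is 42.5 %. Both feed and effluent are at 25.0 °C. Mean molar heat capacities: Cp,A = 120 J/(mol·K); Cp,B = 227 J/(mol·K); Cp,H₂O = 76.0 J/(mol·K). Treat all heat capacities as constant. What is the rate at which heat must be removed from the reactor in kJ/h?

Q_out = 827000 kJ/h

Extent of reaction ξ = 0.425 × 18.3 / 2 = 3.8887 mol/s
Reaction term: ξ·ΔH°_rxn = 3.8887 × -59.1 = -229.83 kJ/s
Q = ΔH = -229.83 kJ/s = -229.83 kW
Heat removed = 827370 kJ/h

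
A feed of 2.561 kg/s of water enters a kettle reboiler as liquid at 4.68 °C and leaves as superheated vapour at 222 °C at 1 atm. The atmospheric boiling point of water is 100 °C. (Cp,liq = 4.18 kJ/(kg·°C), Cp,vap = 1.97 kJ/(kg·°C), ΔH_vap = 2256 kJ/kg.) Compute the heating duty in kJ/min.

Q = 445000 kJ/min

liquid 4.68→100 °C: 398.44 kJ/kg
vaporisation at 100 °C: 2256 kJ/kg
vapour 100→222 °C: 240.34 kJ/kg
Δh = 398.44 + 2256 + 240.34 = 2894.8 kJ/kg
Q = ṁ·Δh = 2.561 kg/s × 2894.8 kJ/kg = 7413.5 kJ/s
|Q| = 7413.5 kW = 444810 kJ/min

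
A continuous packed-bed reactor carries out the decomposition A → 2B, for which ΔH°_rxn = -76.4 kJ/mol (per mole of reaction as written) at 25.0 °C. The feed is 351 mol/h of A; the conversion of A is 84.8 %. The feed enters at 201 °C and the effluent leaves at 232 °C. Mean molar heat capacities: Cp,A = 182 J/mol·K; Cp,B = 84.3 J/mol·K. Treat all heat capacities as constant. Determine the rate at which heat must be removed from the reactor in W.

Q_out = 6000 W

Extent of reaction ξ = 0.848 × 351 = 297.65 mol/h
Reaction term: ξ·ΔH°_rxn = 297.65 × -76.4 = -22740 kJ/h
Sensible, feed 201→25 °C: -11243 kJ/h
Outlet flows (mol/h): A 53.352, B 595.3
Sensible, products 25→232 °C: 12398 kJ/h
Q = ΔH = -21586 kJ/h = -5.996 kW
Heat removed = 5996 W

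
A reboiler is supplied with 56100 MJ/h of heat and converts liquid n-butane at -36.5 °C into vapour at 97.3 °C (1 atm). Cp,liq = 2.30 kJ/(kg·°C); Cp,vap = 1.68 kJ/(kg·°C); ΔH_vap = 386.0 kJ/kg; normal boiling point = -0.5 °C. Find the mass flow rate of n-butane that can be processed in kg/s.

Δh = 2.30×(-0.5−-36.5) + 386.0 + 1.68×(97.3−-0.5) = 633.1 kJ/kg
Q = 56100 MJ/h = 15583 kJ/s = 15583 kJ/s
ṁ = Q/Δh = 15583 / 633.1 = 24.614 kg/s

ṁ = 24.6 kg/s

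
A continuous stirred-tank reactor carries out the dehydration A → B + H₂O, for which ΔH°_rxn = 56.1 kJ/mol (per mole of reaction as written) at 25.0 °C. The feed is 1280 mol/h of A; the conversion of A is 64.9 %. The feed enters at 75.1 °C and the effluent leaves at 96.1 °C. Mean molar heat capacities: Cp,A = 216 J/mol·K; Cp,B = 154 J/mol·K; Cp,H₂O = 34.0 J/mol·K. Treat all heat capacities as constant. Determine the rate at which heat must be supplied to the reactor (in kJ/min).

Extent of reaction ξ = 0.649 × 1280 = 830.72 mol/h
Reaction term: ξ·ΔH°_rxn = 830.72 × 56.1 = 46603 kJ/h
Sensible, feed 75.1→25 °C: -13852 kJ/h
Outlet flows (mol/h): A 449.28, B 830.72, H₂O 830.72
Sensible, products 25→96.1 °C: 18004 kJ/h
Q = ΔH = 50756 kJ/h = 14.099 kW
Heat supplied = 845.93 kJ/min

Q_in = 846 kJ/min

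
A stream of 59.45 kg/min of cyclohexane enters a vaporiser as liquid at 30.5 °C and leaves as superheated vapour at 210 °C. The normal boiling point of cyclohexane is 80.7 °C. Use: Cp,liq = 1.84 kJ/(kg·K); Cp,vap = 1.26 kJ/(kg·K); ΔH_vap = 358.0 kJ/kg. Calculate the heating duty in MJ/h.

Q = 2190 MJ/h

liquid 30.5→80.7 °C: 92.368 kJ/kg
vaporisation at 80.7 °C: 358 kJ/kg
vapour 80.7→210 °C: 162.92 kJ/kg
Δh = 92.368 + 358 + 162.92 = 613.29 kJ/kg
Q = ṁ·Δh = 59.45 kg/min × 613.29 kJ/kg = 36460 kJ/min
|Q| = 607.66 kW = 2187.6 MJ/h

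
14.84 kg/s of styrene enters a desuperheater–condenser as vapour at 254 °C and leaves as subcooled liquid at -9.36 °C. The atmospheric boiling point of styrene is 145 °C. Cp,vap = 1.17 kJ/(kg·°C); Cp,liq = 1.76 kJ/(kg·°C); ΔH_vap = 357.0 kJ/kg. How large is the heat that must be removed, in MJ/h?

Q_c = 40400 MJ/h

vapour 254→145 °C: -127.53 kJ/kg
condensation at 145 °C: -357 kJ/kg
liquid 145→-9.36 °C: -271.67 kJ/kg
Δh = -127.53 + -357 + -271.67 = -756.2 kJ/kg
Q = ṁ·Δh = 14.84 kg/s × -756.2 kJ/kg = -11222 kJ/s
|Q| = 11222 kW = 40399 MJ/h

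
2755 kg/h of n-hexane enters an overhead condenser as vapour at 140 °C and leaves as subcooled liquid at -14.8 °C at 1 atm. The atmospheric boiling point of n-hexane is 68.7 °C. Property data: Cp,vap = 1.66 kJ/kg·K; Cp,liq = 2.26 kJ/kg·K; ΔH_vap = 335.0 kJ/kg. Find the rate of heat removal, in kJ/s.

Q_c = 491 kJ/s

vapour 140→68.7 °C: -118.36 kJ/kg
condensation at 68.7 °C: -335 kJ/kg
liquid 68.7→-14.8 °C: -188.71 kJ/kg
Δh = -118.36 + -335 + -188.71 = -642.07 kJ/kg
Q = ṁ·Δh = 2755 kg/h × -642.07 kJ/kg = -1.7689e+06 kJ/h
|Q| = 491.36 kW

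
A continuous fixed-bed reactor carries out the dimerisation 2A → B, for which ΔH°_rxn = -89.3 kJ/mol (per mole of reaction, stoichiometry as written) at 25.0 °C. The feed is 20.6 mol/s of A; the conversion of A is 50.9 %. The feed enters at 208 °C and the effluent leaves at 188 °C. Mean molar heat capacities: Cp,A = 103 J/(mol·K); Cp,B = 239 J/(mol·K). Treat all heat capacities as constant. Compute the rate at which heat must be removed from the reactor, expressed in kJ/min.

Extent of reaction ξ = 0.509 × 20.6 / 2 = 5.2427 mol/s
Reaction term: ξ·ΔH°_rxn = 5.2427 × -89.3 = -468.17 kJ/s
Sensible, feed 208→25 °C: -388.29 kJ/s
Outlet flows (mol/s): A 10.115, B 5.2427
Sensible, products 25→188 °C: 374.05 kJ/s
Q = ΔH = -482.41 kJ/s = -482.41 kW
Heat removed = 28945 kJ/min

Q_out = 28900 kJ/min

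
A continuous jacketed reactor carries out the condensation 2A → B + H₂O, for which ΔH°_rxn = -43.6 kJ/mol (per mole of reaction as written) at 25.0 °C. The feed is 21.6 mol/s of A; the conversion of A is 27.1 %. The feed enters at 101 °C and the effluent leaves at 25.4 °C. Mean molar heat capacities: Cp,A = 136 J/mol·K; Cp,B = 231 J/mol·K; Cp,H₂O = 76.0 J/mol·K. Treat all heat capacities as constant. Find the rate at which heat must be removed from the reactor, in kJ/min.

Q_out = 21000 kJ/min

Extent of reaction ξ = 0.271 × 21.6 / 2 = 2.9268 mol/s
Reaction term: ξ·ΔH°_rxn = 2.9268 × -43.6 = -127.61 kJ/s
Sensible, feed 101→25 °C: -223.26 kJ/s
Outlet flows (mol/s): A 15.746, B 2.9268, H₂O 2.9268
Sensible, products 25→25.4 °C: 1.216 kJ/s
Q = ΔH = -349.65 kJ/s = -349.65 kW
Heat removed = 20979 kJ/min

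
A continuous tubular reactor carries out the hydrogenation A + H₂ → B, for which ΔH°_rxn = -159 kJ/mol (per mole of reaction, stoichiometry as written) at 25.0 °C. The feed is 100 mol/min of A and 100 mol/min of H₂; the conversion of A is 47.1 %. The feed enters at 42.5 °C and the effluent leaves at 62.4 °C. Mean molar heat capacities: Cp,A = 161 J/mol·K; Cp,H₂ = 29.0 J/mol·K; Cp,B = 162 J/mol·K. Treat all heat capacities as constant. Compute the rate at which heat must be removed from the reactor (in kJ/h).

Extent of reaction ξ = 0.471 × 100 = 47.1 mol/min
Reaction term: ξ·ΔH°_rxn = 47.1 × -159 = -7488.9 kJ/min
Sensible, feed 42.5→25 °C: -332.5 kJ/min
Outlet flows (mol/min): A 52.9, H₂ 52.9, B 47.1
Sensible, products 25→62.4 °C: 661.28 kJ/min
Q = ΔH = -7160.1 kJ/min = -119.34 kW
Heat removed = 429610 kJ/h

Q_out = 430000 kJ/h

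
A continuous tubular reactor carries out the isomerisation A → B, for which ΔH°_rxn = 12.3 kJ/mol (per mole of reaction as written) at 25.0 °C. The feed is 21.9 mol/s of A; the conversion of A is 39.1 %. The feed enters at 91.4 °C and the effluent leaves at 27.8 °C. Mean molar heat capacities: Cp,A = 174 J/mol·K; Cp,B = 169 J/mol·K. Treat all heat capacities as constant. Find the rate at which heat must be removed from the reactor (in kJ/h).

Q_out = 494000 kJ/h

Extent of reaction ξ = 0.391 × 21.9 = 8.5629 mol/s
Reaction term: ξ·ΔH°_rxn = 8.5629 × 12.3 = 105.32 kJ/s
Sensible, feed 91.4→25 °C: -253.02 kJ/s
Outlet flows (mol/s): A 13.337, B 8.5629
Sensible, products 25→27.8 °C: 10.55 kJ/s
Q = ΔH = -137.15 kJ/s = -137.15 kW
Heat removed = 493740 kJ/h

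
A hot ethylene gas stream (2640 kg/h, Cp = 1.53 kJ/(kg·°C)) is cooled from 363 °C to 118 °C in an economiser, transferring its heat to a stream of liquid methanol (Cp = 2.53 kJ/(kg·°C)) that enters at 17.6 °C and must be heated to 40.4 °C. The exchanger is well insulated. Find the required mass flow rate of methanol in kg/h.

ṁ_c = 17200 kg/h

Heat released by hot stream: Q = 2640 × 1.53 × (363 − 118) = 989600 kJ/h
Energy balance on cold side (adiabatic exchanger): Q = ṁ_c·Cp_c·(T_c,out − T_c,in)
ṁ_c = 989600 / [2.53 × (40.4 − 17.6)] = 17156 kg/h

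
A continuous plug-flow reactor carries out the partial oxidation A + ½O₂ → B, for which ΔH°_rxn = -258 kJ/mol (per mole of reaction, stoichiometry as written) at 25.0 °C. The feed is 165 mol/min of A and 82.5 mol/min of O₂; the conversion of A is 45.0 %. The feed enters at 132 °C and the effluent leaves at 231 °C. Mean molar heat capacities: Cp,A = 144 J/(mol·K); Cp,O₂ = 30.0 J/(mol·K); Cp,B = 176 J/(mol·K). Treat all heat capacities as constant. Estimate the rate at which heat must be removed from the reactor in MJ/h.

Q_out = 978 MJ/h

Extent of reaction ξ = 0.450 × 165 = 74.25 mol/min
Reaction term: ξ·ΔH°_rxn = 74.25 × -258 = -19156 kJ/min
Sensible, feed 132→25 °C: -2807.1 kJ/min
Outlet flows (mol/min): A 90.75, O₂ 45.375, B 74.25
Sensible, products 25→231 °C: 5664.4 kJ/min
Q = ΔH = -16299 kJ/min = -271.65 kW
Heat removed = 977.95 MJ/h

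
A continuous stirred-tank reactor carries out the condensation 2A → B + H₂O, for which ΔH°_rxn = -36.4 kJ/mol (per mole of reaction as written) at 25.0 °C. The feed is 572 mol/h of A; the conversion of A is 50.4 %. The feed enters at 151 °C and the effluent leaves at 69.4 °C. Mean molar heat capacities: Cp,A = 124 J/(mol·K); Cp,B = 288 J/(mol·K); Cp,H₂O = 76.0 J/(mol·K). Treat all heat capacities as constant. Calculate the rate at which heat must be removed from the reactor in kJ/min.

Extent of reaction ξ = 0.504 × 572 / 2 = 144.14 mol/h
Reaction term: ξ·ΔH°_rxn = 144.14 × -36.4 = -5246.8 kJ/h
Sensible, feed 151→25 °C: -8936.9 kJ/h
Outlet flows (mol/h): A 283.71, B 144.14, H₂O 144.14
Sensible, products 25→69.4 °C: 3891.6 kJ/h
Q = ΔH = -10292 kJ/h = -2.8589 kW
Heat removed = 171.54 kJ/min

Q_out = 172 kJ/min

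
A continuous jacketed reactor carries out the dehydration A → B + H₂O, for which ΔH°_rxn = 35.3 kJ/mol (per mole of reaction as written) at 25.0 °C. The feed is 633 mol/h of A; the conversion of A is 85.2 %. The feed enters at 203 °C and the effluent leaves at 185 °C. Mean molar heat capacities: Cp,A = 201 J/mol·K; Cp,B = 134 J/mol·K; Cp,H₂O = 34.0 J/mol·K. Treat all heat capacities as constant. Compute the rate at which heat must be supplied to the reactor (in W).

Q_in = 3860 W

Extent of reaction ξ = 0.852 × 633 = 539.32 mol/h
Reaction term: ξ·ΔH°_rxn = 539.32 × 35.3 = 19038 kJ/h
Sensible, feed 203→25 °C: -22647 kJ/h
Outlet flows (mol/h): A 93.684, B 539.32, H₂O 539.32
Sensible, products 25→185 °C: 17510 kJ/h
Q = ΔH = 13900 kJ/h = 3.8611 kW
Heat supplied = 3861.1 W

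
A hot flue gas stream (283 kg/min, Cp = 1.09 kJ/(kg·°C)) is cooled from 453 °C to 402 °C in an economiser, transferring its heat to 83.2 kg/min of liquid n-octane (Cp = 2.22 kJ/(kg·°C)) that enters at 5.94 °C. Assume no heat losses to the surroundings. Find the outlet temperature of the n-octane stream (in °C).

Heat released by hot stream: Q = 283 × 1.09 × (453 − 402) = 15732 kJ/min
Energy balance on cold side (adiabatic exchanger): Q = ṁ_c·Cp_c·(T_c,out − T_c,in)
T_c,out = 5.94 + 15732/(83.2 × 2.22) = 91.114 °C

T_c,out = 91.1 °C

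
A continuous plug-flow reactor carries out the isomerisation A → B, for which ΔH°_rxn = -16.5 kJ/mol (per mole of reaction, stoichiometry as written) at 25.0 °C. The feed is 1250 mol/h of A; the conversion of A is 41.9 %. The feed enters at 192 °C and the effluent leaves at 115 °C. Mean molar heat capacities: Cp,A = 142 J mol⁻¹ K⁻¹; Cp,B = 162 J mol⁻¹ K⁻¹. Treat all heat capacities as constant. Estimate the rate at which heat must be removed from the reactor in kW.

Q_out = 5.94 kW

Extent of reaction ξ = 0.419 × 1250 = 523.75 mol/h
Reaction term: ξ·ΔH°_rxn = 523.75 × -16.5 = -8641.9 kJ/h
Sensible, feed 192→25 °C: -29642 kJ/h
Outlet flows (mol/h): A 726.25, B 523.75
Sensible, products 25→115 °C: 16918 kJ/h
Q = ΔH = -21367 kJ/h = -5.9352 kW
Heat removed = 5.9352 kW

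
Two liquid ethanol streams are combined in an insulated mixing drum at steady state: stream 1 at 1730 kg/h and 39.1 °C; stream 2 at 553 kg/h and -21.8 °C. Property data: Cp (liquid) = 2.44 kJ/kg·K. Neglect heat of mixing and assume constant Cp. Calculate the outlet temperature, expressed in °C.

T_out = 24.3 °C

Energy balance with Q = 0: Σ ṁᵢCp,ᵢ(T_out − Tᵢ) = 0
Σ ṁᵢCp,ᵢTᵢ = 1730×2.44×39.1 + 553×2.44×-21.8 = 135630
Σ ṁᵢCp,ᵢ = 1730×2.44 + 553×2.44 = 5570.5
T_out = 135630 / 5570.5 = 24.348 °C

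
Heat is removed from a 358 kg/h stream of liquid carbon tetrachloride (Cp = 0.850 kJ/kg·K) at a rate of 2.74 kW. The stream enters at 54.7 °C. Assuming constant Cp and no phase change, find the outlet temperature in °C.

T_out = 22.3 °C

Q = 2.74 kW = 9864 kJ/h
ΔT = Q/(ṁ·Cp) = 9864/(358×0.850) = 32.415 K
T_out = 54.7 − 32.415 = 22.285 °C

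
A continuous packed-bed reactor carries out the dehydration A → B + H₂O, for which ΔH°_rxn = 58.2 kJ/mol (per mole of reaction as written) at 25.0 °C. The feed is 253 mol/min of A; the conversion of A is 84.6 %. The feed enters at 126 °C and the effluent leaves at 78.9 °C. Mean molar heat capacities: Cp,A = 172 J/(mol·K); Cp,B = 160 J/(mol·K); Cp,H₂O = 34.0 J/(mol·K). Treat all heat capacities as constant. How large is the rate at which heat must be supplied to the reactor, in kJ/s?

Extent of reaction ξ = 0.846 × 253 = 214.04 mol/min
Reaction term: ξ·ΔH°_rxn = 214.04 × 58.2 = 12457 kJ/min
Sensible, feed 126→25 °C: -4395.1 kJ/min
Outlet flows (mol/min): A 38.962, B 214.04, H₂O 214.04
Sensible, products 25→78.9 °C: 2599.3 kJ/min
Q = ΔH = 10661 kJ/min = 177.69 kW
Heat supplied = 177.69 kJ/s

Q_in = 178 kJ/s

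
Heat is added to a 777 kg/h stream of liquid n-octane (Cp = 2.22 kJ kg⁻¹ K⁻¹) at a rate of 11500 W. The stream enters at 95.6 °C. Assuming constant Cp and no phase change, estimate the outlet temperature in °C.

T_out = 120 °C

Q = 11500 W = 41400 kJ/h
ΔT = Q/(ṁ·Cp) = 41400/(777×2.22) = 24.001 K
T_out = 95.6 + 24.001 = 119.6 °C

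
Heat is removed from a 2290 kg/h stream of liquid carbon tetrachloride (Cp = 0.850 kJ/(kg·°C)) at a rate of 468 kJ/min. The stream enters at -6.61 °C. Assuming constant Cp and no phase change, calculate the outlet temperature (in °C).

T_out = -21.0 °C

Q = 468 kJ/min = 28080 kJ/h
ΔT = Q/(ṁ·Cp) = 28080/(2290×0.850) = 14.426 K
T_out = -6.61 − 14.426 = -21.036 °C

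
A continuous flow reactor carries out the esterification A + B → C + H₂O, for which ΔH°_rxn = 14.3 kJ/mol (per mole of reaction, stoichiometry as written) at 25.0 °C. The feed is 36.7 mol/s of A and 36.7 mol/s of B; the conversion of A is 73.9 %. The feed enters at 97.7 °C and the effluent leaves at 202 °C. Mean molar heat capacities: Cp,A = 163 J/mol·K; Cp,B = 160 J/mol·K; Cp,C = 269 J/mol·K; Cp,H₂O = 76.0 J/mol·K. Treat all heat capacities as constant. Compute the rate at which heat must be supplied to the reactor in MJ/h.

Q_in = 6230 MJ/h

Extent of reaction ξ = 0.739 × 36.7 = 27.121 mol/s
Reaction term: ξ·ΔH°_rxn = 27.121 × 14.3 = 387.83 kJ/s
Sensible, feed 97.7→25 °C: -861.79 kJ/s
Outlet flows (mol/s): A 9.5787, B 9.5787, C 27.121, H₂O 27.121
Sensible, products 25→202 °C: 2203.8 kJ/s
Q = ΔH = 1729.8 kJ/s = 1729.8 kW
Heat supplied = 6227.4 MJ/h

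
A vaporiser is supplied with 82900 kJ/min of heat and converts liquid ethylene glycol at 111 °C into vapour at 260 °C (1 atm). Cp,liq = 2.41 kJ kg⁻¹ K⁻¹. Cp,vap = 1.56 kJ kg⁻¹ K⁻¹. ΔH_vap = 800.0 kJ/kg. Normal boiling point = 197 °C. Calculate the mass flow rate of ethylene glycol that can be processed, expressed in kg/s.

Δh = 2.41×(197−111) + 800.0 + 1.56×(260−197) = 1105.5 kJ/kg
Q = 82900 kJ/min = 1381.7 kJ/s = 1381.7 kJ/s
ṁ = Q/Δh = 1381.7 / 1105.5 = 1.2498 kg/s

ṁ = 1.25 kg/s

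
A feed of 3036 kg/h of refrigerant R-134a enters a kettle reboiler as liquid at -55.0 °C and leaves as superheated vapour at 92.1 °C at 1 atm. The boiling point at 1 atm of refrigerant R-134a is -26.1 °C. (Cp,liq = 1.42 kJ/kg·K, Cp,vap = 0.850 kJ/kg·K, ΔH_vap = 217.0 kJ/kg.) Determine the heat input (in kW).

liquid -55.0→-26.1 °C: 41.038 kJ/kg
vaporisation at -26.1 °C: 217 kJ/kg
vapour -26.1→92.1 °C: 100.47 kJ/kg
Δh = 41.038 + 217 + 100.47 = 358.51 kJ/kg
Q = ṁ·Δh = 3036 kg/h × 358.51 kJ/kg = 1.0884e+06 kJ/h
|Q| = 302.34 kW

Q = 302 kW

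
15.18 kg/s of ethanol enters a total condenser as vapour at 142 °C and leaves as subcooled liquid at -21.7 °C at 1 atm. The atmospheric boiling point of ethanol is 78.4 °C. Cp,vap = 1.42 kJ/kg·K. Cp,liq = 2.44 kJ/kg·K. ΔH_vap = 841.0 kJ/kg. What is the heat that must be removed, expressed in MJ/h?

vapour 142→78.4 °C: -90.312 kJ/kg
condensation at 78.4 °C: -841 kJ/kg
liquid 78.4→-21.7 °C: -244.24 kJ/kg
Δh = -90.312 + -841 + -244.24 = -1175.6 kJ/kg
Q = ṁ·Δh = 15.18 kg/s × -1175.6 kJ/kg = -17845 kJ/s
|Q| = 17845 kW = 64242 MJ/h

Q_c = 64200 MJ/h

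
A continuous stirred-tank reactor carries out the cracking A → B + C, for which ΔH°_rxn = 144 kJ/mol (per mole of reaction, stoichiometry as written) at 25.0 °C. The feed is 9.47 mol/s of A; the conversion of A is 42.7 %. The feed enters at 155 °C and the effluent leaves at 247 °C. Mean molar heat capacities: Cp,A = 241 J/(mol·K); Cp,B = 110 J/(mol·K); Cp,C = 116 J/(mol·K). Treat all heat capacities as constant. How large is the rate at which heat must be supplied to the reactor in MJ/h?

Q_in = 2800 MJ/h

Extent of reaction ξ = 0.427 × 9.47 = 4.0437 mol/s
Reaction term: ξ·ΔH°_rxn = 4.0437 × 144 = 582.29 kJ/s
Sensible, feed 155→25 °C: -296.7 kJ/s
Outlet flows (mol/s): A 5.4263, B 4.0437, C 4.0437
Sensible, products 25→247 °C: 493.2 kJ/s
Q = ΔH = 778.79 kJ/s = 778.79 kW
Heat supplied = 2803.7 MJ/h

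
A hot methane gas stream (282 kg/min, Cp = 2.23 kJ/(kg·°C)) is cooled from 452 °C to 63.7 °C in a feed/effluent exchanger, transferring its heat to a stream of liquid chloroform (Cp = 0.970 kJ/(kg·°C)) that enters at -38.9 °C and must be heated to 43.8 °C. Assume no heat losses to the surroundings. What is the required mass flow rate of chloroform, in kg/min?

Heat released by hot stream: Q = 282 × 2.23 × (452 − 63.7) = 244190 kJ/min
Energy balance on cold side (adiabatic exchanger): Q = ṁ_c·Cp_c·(T_c,out − T_c,in)
ṁ_c = 244190 / [0.970 × (43.8 − -38.9)] = 3044 kg/min

ṁ_c = 3040 kg/min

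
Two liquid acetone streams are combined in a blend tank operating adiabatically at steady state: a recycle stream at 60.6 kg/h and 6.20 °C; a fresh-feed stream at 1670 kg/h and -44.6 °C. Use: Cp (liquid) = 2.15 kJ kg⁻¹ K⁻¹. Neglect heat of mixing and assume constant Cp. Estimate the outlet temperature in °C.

Adiabatic, steady state ⇒ Σ ṁᵢCp,ᵢ(T_out − Tᵢ) = 0
T_out = Σ ṁᵢCp,ᵢTᵢ / Σ ṁᵢCp,ᵢ
      = -159330 / 3720.8 = -42.821 °C

T_out = -42.8 °C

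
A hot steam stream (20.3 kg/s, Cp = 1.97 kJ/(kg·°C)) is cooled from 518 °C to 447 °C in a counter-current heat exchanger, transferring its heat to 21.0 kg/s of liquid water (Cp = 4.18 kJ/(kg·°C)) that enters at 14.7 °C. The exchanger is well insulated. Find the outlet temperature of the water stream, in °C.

T_c,out = 47.0 °C

Heat released by hot stream: Q = 20.3 × 1.97 × (518 − 447) = 2839.4 kJ/s
Energy balance on cold side (adiabatic exchanger): Q = ṁ_c·Cp_c·(T_c,out − T_c,in)
T_c,out = 14.7 + 2839.4/(21.0 × 4.18) = 47.046 °C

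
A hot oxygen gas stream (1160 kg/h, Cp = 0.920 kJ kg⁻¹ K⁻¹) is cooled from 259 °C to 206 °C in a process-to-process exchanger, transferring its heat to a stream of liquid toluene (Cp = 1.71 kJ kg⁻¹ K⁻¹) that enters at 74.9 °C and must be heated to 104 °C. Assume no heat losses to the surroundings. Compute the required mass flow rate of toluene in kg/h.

Heat released by hot stream: Q = 1160 × 0.920 × (259 − 206) = 56562 kJ/h
Energy balance on cold side (adiabatic exchanger): Q = ṁ_c·Cp_c·(T_c,out − T_c,in)
ṁ_c = 56562 / [1.71 × (104 − 74.9)] = 1136.7 kg/h

ṁ_c = 1140 kg/h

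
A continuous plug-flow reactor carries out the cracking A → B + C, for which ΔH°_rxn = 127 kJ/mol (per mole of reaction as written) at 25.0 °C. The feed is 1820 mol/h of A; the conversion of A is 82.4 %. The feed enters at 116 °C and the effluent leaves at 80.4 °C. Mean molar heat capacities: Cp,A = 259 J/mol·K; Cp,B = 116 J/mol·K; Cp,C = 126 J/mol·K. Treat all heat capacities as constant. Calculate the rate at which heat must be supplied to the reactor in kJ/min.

Extent of reaction ξ = 0.824 × 1820 = 1499.7 mol/h
Reaction term: ξ·ΔH°_rxn = 1499.7 × 127 = 190460 kJ/h
Sensible, feed 116→25 °C: -42896 kJ/h
Outlet flows (mol/h): A 320.32, B 1499.7, C 1499.7
Sensible, products 25→80.4 °C: 24702 kJ/h
Q = ΔH = 172270 kJ/h = 47.852 kW
Heat supplied = 2871.1 kJ/min

Q_in = 2870 kJ/min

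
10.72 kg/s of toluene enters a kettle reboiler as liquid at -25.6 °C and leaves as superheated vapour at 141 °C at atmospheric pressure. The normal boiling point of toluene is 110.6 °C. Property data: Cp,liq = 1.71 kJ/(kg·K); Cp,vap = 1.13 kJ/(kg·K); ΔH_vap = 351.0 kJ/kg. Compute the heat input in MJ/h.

liquid -25.6→110.6 °C: 232.9 kJ/kg
vaporisation at 110.6 °C: 351 kJ/kg
vapour 110.6→141 °C: 34.352 kJ/kg
Δh = 232.9 + 351 + 34.352 = 618.25 kJ/kg
Q = ṁ·Δh = 10.72 kg/s × 618.25 kJ/kg = 6627.7 kJ/s
|Q| = 6627.7 kW = 23860 MJ/h

Q = 23900 MJ/h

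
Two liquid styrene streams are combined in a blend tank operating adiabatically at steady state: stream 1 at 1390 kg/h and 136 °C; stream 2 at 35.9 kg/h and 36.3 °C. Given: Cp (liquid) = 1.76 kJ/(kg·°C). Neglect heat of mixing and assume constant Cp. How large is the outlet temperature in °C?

T_out = 133 °C

Adiabatic, steady state ⇒ Σ ṁᵢCp,ᵢ(T_out − Tᵢ) = 0
T_out = Σ ṁᵢCp,ᵢTᵢ / Σ ṁᵢCp,ᵢ
      = 335000 / 2509.6 = 133.49 °C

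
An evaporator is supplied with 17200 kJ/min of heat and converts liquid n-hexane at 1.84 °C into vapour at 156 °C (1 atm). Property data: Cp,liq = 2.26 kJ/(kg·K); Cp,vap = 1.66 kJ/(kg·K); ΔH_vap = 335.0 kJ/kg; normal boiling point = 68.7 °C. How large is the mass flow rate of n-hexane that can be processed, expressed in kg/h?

ṁ = 1640 kg/h

Δh = 2.26×(68.7−1.84) + 335.0 + 1.66×(156−68.7) = 631.02 kJ/kg
Q = 17200 kJ/min = 286.67 kJ/s = 1.032e+06 kJ/h
ṁ = Q/Δh = 1.032e+06 / 631.02 = 1635.4 kg/h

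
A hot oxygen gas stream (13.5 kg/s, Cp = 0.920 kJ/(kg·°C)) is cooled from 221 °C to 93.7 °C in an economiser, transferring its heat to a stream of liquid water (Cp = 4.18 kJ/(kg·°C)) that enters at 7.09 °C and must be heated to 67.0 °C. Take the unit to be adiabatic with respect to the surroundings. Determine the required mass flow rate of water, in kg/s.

ṁ_c = 6.31 kg/s

Heat released by hot stream: Q = 13.5 × 0.920 × (221 − 93.7) = 1581.1 kJ/s
Energy balance on cold side (adiabatic exchanger): Q = ṁ_c·Cp_c·(T_c,out − T_c,in)
ṁ_c = 1581.1 / [4.18 × (67.0 − 7.09)] = 6.3136 kg/s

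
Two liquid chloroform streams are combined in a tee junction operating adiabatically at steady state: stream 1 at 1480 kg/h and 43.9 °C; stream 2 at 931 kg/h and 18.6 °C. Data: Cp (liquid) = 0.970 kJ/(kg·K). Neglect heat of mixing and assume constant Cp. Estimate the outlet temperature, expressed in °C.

T_out = 34.1 °C

No heat crosses the boundary, so H_out = H_in.
Σ ṁᵢCp,ᵢTᵢ = 1480×0.970×43.9 + 931×0.970×18.6 = 79820
Σ ṁᵢCp,ᵢ = 1480×0.970 + 931×0.970 = 2338.7
T_out = 79820 / 2338.7 = 34.13 °C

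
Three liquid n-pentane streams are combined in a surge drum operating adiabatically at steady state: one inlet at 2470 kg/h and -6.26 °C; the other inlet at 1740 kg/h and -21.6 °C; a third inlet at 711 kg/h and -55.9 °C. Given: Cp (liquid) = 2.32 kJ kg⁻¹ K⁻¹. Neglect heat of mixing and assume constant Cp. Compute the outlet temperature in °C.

T_out = -18.9 °C

Energy balance with Q = 0: Σ ṁᵢCp,ᵢ(T_out − Tᵢ) = 0
Σ ṁᵢCp,ᵢTᵢ = 2470×2.32×-6.26 + 1740×2.32×-21.6 + 711×2.32×-55.9 = -215280
Σ ṁᵢCp,ᵢ = 2470×2.32 + 1740×2.32 + 711×2.32 = 11417
T_out = -215280 / 11417 = -18.856 °C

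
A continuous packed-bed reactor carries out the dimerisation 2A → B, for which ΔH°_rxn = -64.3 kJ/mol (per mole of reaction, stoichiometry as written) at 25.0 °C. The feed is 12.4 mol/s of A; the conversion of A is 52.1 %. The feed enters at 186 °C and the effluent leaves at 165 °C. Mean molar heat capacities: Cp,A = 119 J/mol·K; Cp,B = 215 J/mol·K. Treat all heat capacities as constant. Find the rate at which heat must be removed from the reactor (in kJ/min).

Q_out = 14900 kJ/min

Extent of reaction ξ = 0.521 × 12.4 / 2 = 3.2302 mol/s
Reaction term: ξ·ΔH°_rxn = 3.2302 × -64.3 = -207.7 kJ/s
Sensible, feed 186→25 °C: -237.57 kJ/s
Outlet flows (mol/s): A 5.9396, B 3.2302
Sensible, products 25→165 °C: 196.18 kJ/s
Q = ΔH = -249.09 kJ/s = -249.09 kW
Heat removed = 14945 kJ/min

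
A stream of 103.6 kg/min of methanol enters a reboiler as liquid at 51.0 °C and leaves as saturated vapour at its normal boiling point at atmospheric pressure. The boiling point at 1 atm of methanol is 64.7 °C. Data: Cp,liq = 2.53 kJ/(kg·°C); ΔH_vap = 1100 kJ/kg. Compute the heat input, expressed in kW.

Q = 1960 kW

liquid 51.0→64.7 °C: 34.661 kJ/kg
vaporisation at 64.7 °C: 1100 kJ/kg
Δh = 34.661 + 1100 = 1134.7 kJ/kg
Q = ṁ·Δh = 103.6 kg/min × 1134.7 kJ/kg = 117550 kJ/min
|Q| = 1959.2 kW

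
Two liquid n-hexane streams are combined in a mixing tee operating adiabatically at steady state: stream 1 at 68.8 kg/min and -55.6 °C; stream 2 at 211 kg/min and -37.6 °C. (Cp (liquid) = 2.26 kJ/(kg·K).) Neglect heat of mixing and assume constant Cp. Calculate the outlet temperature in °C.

Adiabatic, steady state ⇒ Σ ṁᵢCp,ᵢ(T_out − Tᵢ) = 0
T_out = Σ ṁᵢCp,ᵢTᵢ / Σ ṁᵢCp,ᵢ
      = -26575 / 632.35 = -42.026 °C

T_out = -42.0 °C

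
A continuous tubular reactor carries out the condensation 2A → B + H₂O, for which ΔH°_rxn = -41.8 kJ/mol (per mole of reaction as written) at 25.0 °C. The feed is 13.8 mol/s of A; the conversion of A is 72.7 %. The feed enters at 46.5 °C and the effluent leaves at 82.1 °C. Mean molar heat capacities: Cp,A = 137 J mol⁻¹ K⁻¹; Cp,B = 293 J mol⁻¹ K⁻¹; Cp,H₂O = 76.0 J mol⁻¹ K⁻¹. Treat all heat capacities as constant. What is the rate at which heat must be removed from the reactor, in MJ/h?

Extent of reaction ξ = 0.727 × 13.8 / 2 = 5.0163 mol/s
Reaction term: ξ·ΔH°_rxn = 5.0163 × -41.8 = -209.68 kJ/s
Sensible, feed 46.5→25 °C: -40.648 kJ/s
Outlet flows (mol/s): A 3.7674, B 5.0163, H₂O 5.0163
Sensible, products 25→82.1 °C: 135.16 kJ/s
Q = ΔH = -115.17 kJ/s = -115.17 kW
Heat removed = 414.59 MJ/h

Q_out = 415 MJ/h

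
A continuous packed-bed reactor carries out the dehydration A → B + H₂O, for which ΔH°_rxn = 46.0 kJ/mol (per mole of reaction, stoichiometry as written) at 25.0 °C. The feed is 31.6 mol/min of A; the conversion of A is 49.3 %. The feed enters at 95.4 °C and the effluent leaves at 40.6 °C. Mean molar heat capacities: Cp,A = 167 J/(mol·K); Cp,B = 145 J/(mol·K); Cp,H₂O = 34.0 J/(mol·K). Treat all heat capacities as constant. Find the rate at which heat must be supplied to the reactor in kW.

Extent of reaction ξ = 0.493 × 31.6 = 15.579 mol/min
Reaction term: ξ·ΔH°_rxn = 15.579 × 46.0 = 716.62 kJ/min
Sensible, feed 95.4→25 °C: -371.51 kJ/min
Outlet flows (mol/min): A 16.021, B 15.579, H₂O 15.579
Sensible, products 25→40.6 °C: 85.241 kJ/min
Q = ΔH = 430.35 kJ/min = 7.1725 kW
Heat supplied = 7.1725 kW

Q_in = 7.17 kW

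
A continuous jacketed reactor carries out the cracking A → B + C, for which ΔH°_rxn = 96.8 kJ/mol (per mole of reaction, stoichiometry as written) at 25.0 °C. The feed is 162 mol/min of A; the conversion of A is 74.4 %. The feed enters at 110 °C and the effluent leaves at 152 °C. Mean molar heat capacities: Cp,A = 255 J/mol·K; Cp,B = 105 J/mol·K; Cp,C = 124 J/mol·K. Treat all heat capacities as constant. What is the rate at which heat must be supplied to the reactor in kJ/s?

Extent of reaction ξ = 0.744 × 162 = 120.53 mol/min
Reaction term: ξ·ΔH°_rxn = 120.53 × 96.8 = 11667 kJ/min
Sensible, feed 110→25 °C: -3511.3 kJ/min
Outlet flows (mol/min): A 41.472, B 120.53, C 120.53
Sensible, products 25→152 °C: 4848.4 kJ/min
Q = ΔH = 13004 kJ/min = 216.74 kW
Heat supplied = 216.74 kJ/s

Q_in = 217 kJ/s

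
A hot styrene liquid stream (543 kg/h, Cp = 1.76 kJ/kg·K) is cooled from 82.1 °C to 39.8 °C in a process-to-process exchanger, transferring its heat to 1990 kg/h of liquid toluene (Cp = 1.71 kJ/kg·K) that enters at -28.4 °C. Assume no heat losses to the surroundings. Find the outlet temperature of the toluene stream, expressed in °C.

T_c,out = -16.5 °C

Heat released by hot stream: Q = 543 × 1.76 × (82.1 − 39.8) = 40425 kJ/h
Energy balance on cold side (adiabatic exchanger): Q = ṁ_c·Cp_c·(T_c,out − T_c,in)
T_c,out = -28.4 + 40425/(1990 × 1.71) = -16.52 °C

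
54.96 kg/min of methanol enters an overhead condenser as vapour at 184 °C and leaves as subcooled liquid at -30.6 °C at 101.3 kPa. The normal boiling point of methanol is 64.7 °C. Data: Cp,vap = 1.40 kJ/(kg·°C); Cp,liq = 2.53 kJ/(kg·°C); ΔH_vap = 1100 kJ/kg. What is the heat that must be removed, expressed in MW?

Q_c = 1.38 MW

vapour 184→64.7 °C: -167.02 kJ/kg
condensation at 64.7 °C: -1100 kJ/kg
liquid 64.7→-30.6 °C: -241.11 kJ/kg
Δh = -167.02 + -1100 + -241.11 = -1508.1 kJ/kg
Q = ṁ·Δh = 54.96 kg/min × -1508.1 kJ/kg = -82887 kJ/min
|Q| = 1381.4 kW = 1.3814 MW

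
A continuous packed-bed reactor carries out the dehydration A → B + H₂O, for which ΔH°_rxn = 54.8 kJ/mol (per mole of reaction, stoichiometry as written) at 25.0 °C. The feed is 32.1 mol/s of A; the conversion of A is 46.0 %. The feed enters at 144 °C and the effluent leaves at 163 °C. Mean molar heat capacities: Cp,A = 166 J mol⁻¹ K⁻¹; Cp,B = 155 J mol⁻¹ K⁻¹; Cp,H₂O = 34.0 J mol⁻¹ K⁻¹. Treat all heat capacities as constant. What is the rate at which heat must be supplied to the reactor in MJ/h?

Extent of reaction ξ = 0.460 × 32.1 = 14.766 mol/s
Reaction term: ξ·ΔH°_rxn = 14.766 × 54.8 = 809.18 kJ/s
Sensible, feed 144→25 °C: -634.1 kJ/s
Outlet flows (mol/s): A 17.334, B 14.766, H₂O 14.766
Sensible, products 25→163 °C: 782.21 kJ/s
Q = ΔH = 957.29 kJ/s = 957.29 kW
Heat supplied = 3446.2 MJ/h

Q_in = 3450 MJ/h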